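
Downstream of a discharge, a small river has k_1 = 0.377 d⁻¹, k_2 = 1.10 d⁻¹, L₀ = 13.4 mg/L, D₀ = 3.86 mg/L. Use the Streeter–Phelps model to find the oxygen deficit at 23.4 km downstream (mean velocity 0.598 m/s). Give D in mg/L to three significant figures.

D ≈ 3.99 mg/L

Travel time t = x/v = 23.4 km / (0.598 m/s) = 23400 m / 0.598 m/s = 39130 s = 0.4529 d.
k_1 L₀/(k_2−k_1) = 0.377×13.4/(1.10−0.377) = 5.052/0.7230 = 6.987 mg/L.
e^(−k_1 t) = e^(−0.377×0.4529) = 0.8430; e^(−k_2 t) = e^(−1.10×0.4529) = 0.6076.
D = 6.987 × (0.8430 − 0.6076) + 3.86 × 0.6076 = 1.645 + 2.345 = 3.990 mg/L.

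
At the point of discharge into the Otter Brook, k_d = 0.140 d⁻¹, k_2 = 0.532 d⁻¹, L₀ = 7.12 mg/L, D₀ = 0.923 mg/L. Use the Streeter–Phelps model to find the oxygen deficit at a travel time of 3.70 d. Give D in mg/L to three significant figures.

k_d L₀/(k_2−k_d) = 0.140×7.12/(0.532−0.140) = 0.9968/0.3920 = 2.543 mg/L.
e^(−k_d t) = e^(−0.140×3.700) = 0.5957; e^(−k_2 t) = e^(−0.532×3.700) = 0.1397.
D = 2.543 × (0.5957 − 0.1397) + 0.923 × 0.1397 = 1.160 + 0.1289 = 1.289 mg/L.

D ≈ 1.29 mg/L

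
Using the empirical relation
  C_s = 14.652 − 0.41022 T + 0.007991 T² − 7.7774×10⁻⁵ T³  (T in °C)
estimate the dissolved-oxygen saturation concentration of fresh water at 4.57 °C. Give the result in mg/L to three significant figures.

C_s ≈ 12.9 mg/L

C_s = 14.652 − 0.41022×4.57 + 0.007991×4.57² − 7.7774×10⁻⁵×4.57³ = 12.94 mg/L.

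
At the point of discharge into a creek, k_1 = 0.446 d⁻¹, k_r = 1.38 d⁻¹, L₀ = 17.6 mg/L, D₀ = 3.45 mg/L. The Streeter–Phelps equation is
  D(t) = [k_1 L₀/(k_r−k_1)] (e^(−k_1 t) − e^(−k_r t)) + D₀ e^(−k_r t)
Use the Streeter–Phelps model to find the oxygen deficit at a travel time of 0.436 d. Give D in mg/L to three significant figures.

D ≈ 4.20 mg/L

k_1 L₀/(k_r−k_1) = 0.446×17.6/(1.38−0.446) = 7.850/0.9340 = 8.404 mg/L.
e^(−k_1 t) = e^(−0.446×0.4360) = 0.8233; e^(−k_r t) = e^(−1.38×0.4360) = 0.5479.
D = 8.404 × (0.8233 − 0.5479) + 3.45 × 0.5479 = 2.314 + 1.890 = 4.205 mg/L.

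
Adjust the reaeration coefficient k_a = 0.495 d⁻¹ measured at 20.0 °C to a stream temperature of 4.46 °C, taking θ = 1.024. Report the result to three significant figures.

k_a(T₂) = k_a(T₁) · θ^(T₂−T₁) = 0.495 × 1.024^(4.46−20.0)
= 0.495 × 1.024^-15.5 = 0.495 × 0.6917 = 0.3424 d⁻¹.

k_a ≈ 0.342 d⁻¹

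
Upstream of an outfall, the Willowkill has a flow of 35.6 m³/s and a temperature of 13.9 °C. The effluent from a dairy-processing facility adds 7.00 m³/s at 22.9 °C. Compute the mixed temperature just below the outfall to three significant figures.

15.4 °C

Flow-weighted mixing: C = (Q_r C_r + Q_w C_w)/(Q_r + Q_w)
= (35.6×13.9 + 7.00×22.9)/(35.6 + 7.00) = 655.1/42.60 = 15.38 °C.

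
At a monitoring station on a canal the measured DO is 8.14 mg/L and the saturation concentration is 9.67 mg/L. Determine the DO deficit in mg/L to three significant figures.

D = C_s − C = 9.67 − 8.14 = 1.53 mg/L.

D ≈ 1.53 mg/L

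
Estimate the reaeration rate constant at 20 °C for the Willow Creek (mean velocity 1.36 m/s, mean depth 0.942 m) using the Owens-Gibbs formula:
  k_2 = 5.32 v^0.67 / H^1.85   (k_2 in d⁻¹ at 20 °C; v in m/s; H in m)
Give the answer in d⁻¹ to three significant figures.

k_2 ≈ 7.30 d⁻¹

k_2 = 5.32 × 1.36^0.67 / 0.942^1.85 = 5.32 × 1.229 / 0.8954 = 7.301 d⁻¹.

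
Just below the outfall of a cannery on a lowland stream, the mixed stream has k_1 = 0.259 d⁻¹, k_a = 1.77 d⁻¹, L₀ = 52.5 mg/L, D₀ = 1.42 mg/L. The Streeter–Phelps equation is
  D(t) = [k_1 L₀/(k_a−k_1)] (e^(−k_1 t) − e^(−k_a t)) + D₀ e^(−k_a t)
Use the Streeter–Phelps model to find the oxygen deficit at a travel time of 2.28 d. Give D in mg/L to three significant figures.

k_1 L₀/(k_a−k_1) = 0.259×52.5/(1.77−0.259) = 13.60/1.511 = 8.999 mg/L.
e^(−k_1 t) = e^(−0.259×2.280) = 0.5540; e^(−k_a t) = e^(−1.77×2.280) = 0.01768.
D = 8.999 × (0.5540 − 0.01768) + 1.42 × 0.01768 = 4.827 + 0.02510 = 4.852 mg/L.

D ≈ 4.85 mg/L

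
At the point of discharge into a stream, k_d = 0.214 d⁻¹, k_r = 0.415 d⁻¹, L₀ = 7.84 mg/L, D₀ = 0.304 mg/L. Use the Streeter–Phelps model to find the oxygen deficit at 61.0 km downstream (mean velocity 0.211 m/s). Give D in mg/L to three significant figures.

D ≈ 2.07 mg/L

Travel time t = x/v = 61.0 km / (0.211 m/s) = 61000 m / 0.211 m/s = 289100 s = 3.346 d.
k_d L₀/(k_r−k_d) = 0.214×7.84/(0.415−0.214) = 1.678/0.2010 = 8.347 mg/L.
e^(−k_d t) = e^(−0.214×3.346) = 0.4887; e^(−k_r t) = e^(−0.415×3.346) = 0.2494.
D = 8.347 × (0.4887 − 0.2494) + 0.304 × 0.2494 = 1.997 + 0.07582 = 2.073 mg/L.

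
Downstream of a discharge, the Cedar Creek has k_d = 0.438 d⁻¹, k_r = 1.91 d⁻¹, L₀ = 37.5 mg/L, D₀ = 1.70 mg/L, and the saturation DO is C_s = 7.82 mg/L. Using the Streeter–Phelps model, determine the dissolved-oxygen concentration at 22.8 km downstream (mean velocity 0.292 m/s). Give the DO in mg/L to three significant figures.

DO ≈ 1.99 mg/L

Travel time t = x/v = 22.8 km / (0.292 m/s) = 22800 m / 0.292 m/s = 78080 s = 0.9037 d.
k_d L₀/(k_r−k_d) = 0.438×37.5/(1.91−0.438) = 16.43/1.472 = 11.16 mg/L.
e^(−k_d t) = e^(−0.438×0.9037) = 0.6731; e^(−k_r t) = e^(−1.91×0.9037) = 0.1780.
D = 11.16 × (0.6731 − 0.1780) + 1.70 × 0.1780 = 5.525 + 0.3026 = 5.828 mg/L.
DO = C_s − D = 7.82 − 5.828 = 1.992 mg/L.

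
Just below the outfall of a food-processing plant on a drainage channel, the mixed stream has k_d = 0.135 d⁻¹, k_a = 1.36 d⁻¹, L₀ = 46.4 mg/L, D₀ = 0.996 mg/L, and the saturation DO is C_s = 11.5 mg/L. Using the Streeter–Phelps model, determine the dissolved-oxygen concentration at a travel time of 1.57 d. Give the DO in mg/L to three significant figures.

DO ≈ 7.85 mg/L

k_d L₀/(k_a−k_d) = 0.135×46.4/(1.36−0.135) = 6.264/1.225 = 5.113 mg/L.
e^(−k_d t) = e^(−0.135×1.570) = 0.8090; e^(−k_a t) = e^(−1.36×1.570) = 0.1182.
D = 5.113 × (0.8090 − 0.1182) + 0.996 × 0.1182 = 3.532 + 0.1177 = 3.650 mg/L.
DO = C_s − D = 11.5 − 3.650 = 7.850 mg/L.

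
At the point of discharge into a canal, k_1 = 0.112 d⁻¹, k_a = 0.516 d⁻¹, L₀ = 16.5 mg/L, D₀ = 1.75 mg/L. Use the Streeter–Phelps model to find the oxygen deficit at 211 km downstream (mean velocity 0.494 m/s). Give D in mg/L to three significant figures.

D ≈ 2.41 mg/L

Travel time t = x/v = 211 km / (0.494 m/s) = 211000 m / 0.494 m/s = 427100 s = 4.944 d.
k_1 L₀/(k_a−k_1) = 0.112×16.5/(0.516−0.112) = 1.848/0.4040 = 4.574 mg/L.
e^(−k_1 t) = e^(−0.112×4.944) = 0.5748; e^(−k_a t) = e^(−0.516×4.944) = 0.07801.
D = 4.574 × (0.5748 − 0.07801) + 1.75 × 0.07801 = 2.273 + 0.1365 = 2.409 mg/L.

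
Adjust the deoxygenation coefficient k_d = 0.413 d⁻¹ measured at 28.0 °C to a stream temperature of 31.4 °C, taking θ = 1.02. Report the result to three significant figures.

k_d ≈ 0.442 d⁻¹

k_d(T₂) = k_d(T₁) · θ^(T₂−T₁) = 0.413 × 1.02^(31.4−28.0)
= 0.413 × 1.02^3.40 = 0.413 × 1.070 = 0.4418 d⁻¹.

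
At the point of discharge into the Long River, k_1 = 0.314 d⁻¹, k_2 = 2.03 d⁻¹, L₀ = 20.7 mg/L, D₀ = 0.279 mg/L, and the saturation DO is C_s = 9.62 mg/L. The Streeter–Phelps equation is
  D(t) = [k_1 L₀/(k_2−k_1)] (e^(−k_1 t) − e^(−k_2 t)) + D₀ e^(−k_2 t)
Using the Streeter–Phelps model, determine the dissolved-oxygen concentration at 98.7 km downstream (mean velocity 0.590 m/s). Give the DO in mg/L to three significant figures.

DO ≈ 7.63 mg/L

Travel time t = x/v = 98.7 km / (0.590 m/s) = 98700 m / 0.590 m/s = 167300 s = 1.936 d.
k_1 L₀/(k_2−k_1) = 0.314×20.7/(2.03−0.314) = 6.500/1.716 = 3.788 mg/L.
e^(−k_1 t) = e^(−0.314×1.936) = 0.5445; e^(−k_2 t) = e^(−2.03×1.936) = 0.01963.
D = 3.788 × (0.5445 − 0.01963) + 0.279 × 0.01963 = 1.988 + 0.005478 = 1.993 mg/L.
DO = C_s − D = 9.62 − 1.993 = 7.627 mg/L.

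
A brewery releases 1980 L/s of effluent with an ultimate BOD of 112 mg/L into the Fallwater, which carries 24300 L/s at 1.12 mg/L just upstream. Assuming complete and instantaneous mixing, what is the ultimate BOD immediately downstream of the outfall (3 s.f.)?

Flow-weighted mixing: C = (Q_r C_r + Q_w C_w)/(Q_r + Q_w)
= (24300×1.12 + 1980×112)/(24300 + 1980) = 249000/26280 = 9.474 mg/L.

9.47 mg/L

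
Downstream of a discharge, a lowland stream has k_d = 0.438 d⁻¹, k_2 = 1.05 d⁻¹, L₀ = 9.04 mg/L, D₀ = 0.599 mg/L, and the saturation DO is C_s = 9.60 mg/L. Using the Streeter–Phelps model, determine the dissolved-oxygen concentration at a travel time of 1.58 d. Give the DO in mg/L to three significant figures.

k_d L₀/(k_2−k_d) = 0.438×9.04/(1.05−0.438) = 3.960/0.6120 = 6.470 mg/L.
e^(−k_d t) = e^(−0.438×1.580) = 0.5006; e^(−k_2 t) = e^(−1.05×1.580) = 0.1903.
D = 6.470 × (0.5006 − 0.1903) + 0.599 × 0.1903 = 2.007 + 0.1140 = 2.121 mg/L.
DO = C_s − D = 9.60 − 2.121 = 7.479 mg/L.

DO ≈ 7.48 mg/L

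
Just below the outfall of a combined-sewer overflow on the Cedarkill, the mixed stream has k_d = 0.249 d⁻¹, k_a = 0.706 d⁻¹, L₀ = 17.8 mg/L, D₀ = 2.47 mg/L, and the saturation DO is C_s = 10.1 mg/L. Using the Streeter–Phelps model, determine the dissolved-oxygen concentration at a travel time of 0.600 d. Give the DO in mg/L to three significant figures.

DO ≈ 6.48 mg/L

k_d L₀/(k_a−k_d) = 0.249×17.8/(0.706−0.249) = 4.432/0.4570 = 9.698 mg/L.
e^(−k_d t) = e^(−0.249×0.6000) = 0.8612; e^(−k_a t) = e^(−0.706×0.6000) = 0.6547.
D = 9.698 × (0.8612 − 0.6547) + 2.47 × 0.6547 = 2.003 + 1.617 = 3.620 mg/L.
DO = C_s − D = 10.1 − 3.620 = 6.480 mg/L.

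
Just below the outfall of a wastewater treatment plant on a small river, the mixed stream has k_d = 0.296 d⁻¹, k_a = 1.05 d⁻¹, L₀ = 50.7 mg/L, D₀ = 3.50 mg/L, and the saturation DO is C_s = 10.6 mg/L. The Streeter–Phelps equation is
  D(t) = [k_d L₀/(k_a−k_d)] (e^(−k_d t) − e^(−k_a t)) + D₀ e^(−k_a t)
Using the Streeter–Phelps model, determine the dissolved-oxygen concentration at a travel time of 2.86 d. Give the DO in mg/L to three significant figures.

DO ≈ 2.88 mg/L

k_d L₀/(k_a−k_d) = 0.296×50.7/(1.05−0.296) = 15.01/0.7540 = 19.90 mg/L.
e^(−k_d t) = e^(−0.296×2.860) = 0.4289; e^(−k_a t) = e^(−1.05×2.860) = 0.04964.
D = 19.90 × (0.4289 − 0.04964) + 3.50 × 0.04964 = 7.548 + 0.1737 = 7.722 mg/L.
DO = C_s − D = 10.6 − 7.722 = 2.878 mg/L.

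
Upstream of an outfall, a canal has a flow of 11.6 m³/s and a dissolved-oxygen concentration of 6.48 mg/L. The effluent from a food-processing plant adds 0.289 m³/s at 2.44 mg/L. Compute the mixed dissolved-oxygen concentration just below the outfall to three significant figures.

Flow-weighted mixing: C = (Q_r C_r + Q_w C_w)/(Q_r + Q_w)
= (11.6×6.48 + 0.289×2.44)/(11.6 + 0.289) = 75.87/11.89 = 6.382 mg/L.

6.38 mg/L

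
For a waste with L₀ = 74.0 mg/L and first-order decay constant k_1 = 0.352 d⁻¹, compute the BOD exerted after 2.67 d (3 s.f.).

y_t = L₀(1 − e^(−k_1 t)) = 74.0 × (1 − e^(−0.352×2.67))
= 74.0 × (1 − 0.3907) = 74.0 × 0.6093 = 45.09 mg/L.

y ≈ 45.1 mg/L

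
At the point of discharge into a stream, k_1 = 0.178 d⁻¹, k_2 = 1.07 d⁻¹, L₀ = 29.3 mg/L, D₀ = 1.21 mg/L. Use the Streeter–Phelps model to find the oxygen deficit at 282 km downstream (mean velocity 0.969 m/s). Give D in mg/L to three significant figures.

Travel time t = x/v = 282 km / (0.969 m/s) = 282000 m / 0.969 m/s = 291000 s = 3.368 d.
k_1 L₀/(k_2−k_1) = 0.178×29.3/(1.07−0.178) = 5.215/0.8920 = 5.847 mg/L.
e^(−k_1 t) = e^(−0.178×3.368) = 0.5491; e^(−k_2 t) = e^(−1.07×3.368) = 0.02721.
D = 5.847 × (0.5491 − 0.02721) + 1.21 × 0.02721 = 3.051 + 0.03293 = 3.084 mg/L.

D ≈ 3.08 mg/L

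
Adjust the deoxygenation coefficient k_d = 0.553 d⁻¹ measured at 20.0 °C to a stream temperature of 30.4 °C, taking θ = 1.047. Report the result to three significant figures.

k_d(T₂) = k_d(T₁) · θ^(T₂−T₁) = 0.553 × 1.047^(30.4−20.0)
= 0.553 × 1.047^10.4 = 0.553 × 1.612 = 0.8916 d⁻¹.

k_d ≈ 0.892 d⁻¹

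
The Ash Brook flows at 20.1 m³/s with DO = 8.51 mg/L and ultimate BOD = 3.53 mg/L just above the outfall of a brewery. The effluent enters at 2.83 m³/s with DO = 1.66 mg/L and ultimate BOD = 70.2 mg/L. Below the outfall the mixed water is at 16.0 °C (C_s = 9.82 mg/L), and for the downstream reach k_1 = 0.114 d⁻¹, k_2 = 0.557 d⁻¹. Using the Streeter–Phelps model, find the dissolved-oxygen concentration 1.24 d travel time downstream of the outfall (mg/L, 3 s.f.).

DO ≈ 7.63 mg/L

Mixed DO = (20.1×8.51 + 2.83×1.66)/(20.1+2.83) = 175.7/22.93 = 7.665 mg/L.
Mixed L₀ = (20.1×3.53 + 2.83×70.2)/(22.93) = 269.6/22.93 = 11.76 mg/L.
Initial deficit D₀ = C_s − DO₀ = 9.82 − 7.665 = 2.155 mg/L.
D(1.24) = [0.114×11.76/(0.557−0.114)](e^(−0.114×1.24) − e^(−0.557×1.24)) + 2.155 e^(−0.557×1.24)
= 3.026 × (0.8682 − 0.5012) + 2.155 × 0.5012 = 2.191 mg/L.
DO = 9.82 − 2.191 = 7.629 mg/L.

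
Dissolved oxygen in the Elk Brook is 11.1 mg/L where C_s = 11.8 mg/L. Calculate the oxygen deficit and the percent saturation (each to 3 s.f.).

D ≈ 0.700 mg/L; 94.1 % saturation

D = C_s − C = 11.8 − 11.1 = 0.700 mg/L.
% saturation = 11.1/11.8 × 100 = 94.1 %.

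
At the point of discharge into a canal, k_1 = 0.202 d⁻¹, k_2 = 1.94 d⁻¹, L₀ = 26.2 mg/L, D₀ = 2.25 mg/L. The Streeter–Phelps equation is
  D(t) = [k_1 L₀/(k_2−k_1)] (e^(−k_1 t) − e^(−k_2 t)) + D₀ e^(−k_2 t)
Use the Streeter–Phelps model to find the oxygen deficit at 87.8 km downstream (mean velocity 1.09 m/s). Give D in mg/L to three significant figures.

Travel time t = x/v = 87.8 km / (1.09 m/s) = 87800 m / 1.09 m/s = 80550 s = 0.9323 d.
k_1 L₀/(k_2−k_1) = 0.202×26.2/(1.94−0.202) = 5.292/1.738 = 3.045 mg/L.
e^(−k_1 t) = e^(−0.202×0.9323) = 0.8283; e^(−k_2 t) = e^(−1.94×0.9323) = 0.1639.
D = 3.045 × (0.8283 − 0.1639) + 2.25 × 0.1639 = 2.023 + 0.3687 = 2.392 mg/L.

D ≈ 2.39 mg/L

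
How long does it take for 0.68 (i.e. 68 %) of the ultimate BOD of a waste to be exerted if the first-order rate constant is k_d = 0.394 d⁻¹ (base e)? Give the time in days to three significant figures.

t ≈ 2.89 d

y/L₀ = 1 − e^(−k_d t) = 0.68 ⇒ e^(−k_d t) = 0.320
t = −ln(0.320) / 0.394 = 1.139 / 0.394 = 2.892 d.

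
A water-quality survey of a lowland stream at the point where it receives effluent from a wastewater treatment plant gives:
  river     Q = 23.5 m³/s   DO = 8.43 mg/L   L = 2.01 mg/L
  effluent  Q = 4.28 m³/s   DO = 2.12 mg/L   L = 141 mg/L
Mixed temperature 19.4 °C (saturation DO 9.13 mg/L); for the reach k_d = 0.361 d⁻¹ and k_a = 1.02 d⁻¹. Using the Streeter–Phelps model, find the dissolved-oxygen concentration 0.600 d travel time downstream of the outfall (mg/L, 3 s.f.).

Mixed DO = (23.5×8.43 + 4.28×2.12)/(23.5+4.28) = 207.2/27.78 = 7.458 mg/L.
Mixed L₀ = (23.5×2.01 + 4.28×141)/(27.78) = 650.7/27.78 = 23.42 mg/L.
Initial deficit D₀ = C_s − DO₀ = 9.13 − 7.458 = 1.672 mg/L.
D(0.600) = [0.361×23.42/(1.02−0.361)](e^(−0.361×0.600) − e^(−1.02×0.600)) + 1.672 e^(−1.02×0.600)
= 12.83 × (0.8053 − 0.5423) + 1.672 × 0.5423 = 4.281 mg/L.
DO = 9.13 − 4.281 = 4.849 mg/L.

DO ≈ 4.85 mg/L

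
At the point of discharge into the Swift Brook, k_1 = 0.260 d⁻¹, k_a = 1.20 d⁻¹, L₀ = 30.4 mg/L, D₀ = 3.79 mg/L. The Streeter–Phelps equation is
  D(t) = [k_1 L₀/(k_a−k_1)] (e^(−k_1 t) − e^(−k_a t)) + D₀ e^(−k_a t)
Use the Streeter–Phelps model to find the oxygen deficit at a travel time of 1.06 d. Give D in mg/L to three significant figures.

D ≈ 5.09 mg/L

k_1 L₀/(k_a−k_1) = 0.260×30.4/(1.20−0.260) = 7.904/0.9400 = 8.409 mg/L.
e^(−k_1 t) = e^(−0.260×1.060) = 0.7591; e^(−k_a t) = e^(−1.20×1.060) = 0.2803.
D = 8.409 × (0.7591 − 0.2803) + 3.79 × 0.2803 = 4.026 + 1.062 = 5.089 mg/L.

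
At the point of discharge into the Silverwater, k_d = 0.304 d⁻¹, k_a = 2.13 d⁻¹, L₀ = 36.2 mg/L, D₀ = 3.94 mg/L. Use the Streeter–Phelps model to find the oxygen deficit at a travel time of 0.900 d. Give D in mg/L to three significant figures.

D ≈ 4.28 mg/L

k_d L₀/(k_a−k_d) = 0.304×36.2/(2.13−0.304) = 11.00/1.826 = 6.027 mg/L.
e^(−k_d t) = e^(−0.304×0.9000) = 0.7606; e^(−k_a t) = e^(−2.13×0.9000) = 0.1470.
D = 6.027 × (0.7606 − 0.1470) + 3.94 × 0.1470 = 3.698 + 0.5794 = 4.277 mg/L.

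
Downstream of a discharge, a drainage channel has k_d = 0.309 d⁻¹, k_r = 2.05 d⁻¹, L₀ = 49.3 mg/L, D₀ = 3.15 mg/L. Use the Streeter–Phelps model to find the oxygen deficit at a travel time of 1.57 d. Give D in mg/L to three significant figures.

k_d L₀/(k_r−k_d) = 0.309×49.3/(2.05−0.309) = 15.23/1.741 = 8.750 mg/L.
e^(−k_d t) = e^(−0.309×1.570) = 0.6156; e^(−k_r t) = e^(−2.05×1.570) = 0.04002.
D = 8.750 × (0.6156 − 0.04002) + 3.15 × 0.04002 = 5.037 + 0.1260 = 5.163 mg/L.

D ≈ 5.16 mg/L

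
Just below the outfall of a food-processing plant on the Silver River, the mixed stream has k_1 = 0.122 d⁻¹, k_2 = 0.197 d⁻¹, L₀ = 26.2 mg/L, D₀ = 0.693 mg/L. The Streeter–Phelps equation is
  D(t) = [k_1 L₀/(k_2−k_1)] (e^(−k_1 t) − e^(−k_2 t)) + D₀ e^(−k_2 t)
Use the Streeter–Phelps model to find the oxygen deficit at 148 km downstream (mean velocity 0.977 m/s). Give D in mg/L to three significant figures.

D ≈ 4.73 mg/L

Travel time t = x/v = 148 km / (0.977 m/s) = 148000 m / 0.977 m/s = 151500 s = 1.753 d.
k_1 L₀/(k_2−k_1) = 0.122×26.2/(0.197−0.122) = 3.196/0.07500 = 42.62 mg/L.
e^(−k_1 t) = e^(−0.122×1.753) = 0.8074; e^(−k_2 t) = e^(−0.197×1.753) = 0.7079.
D = 42.62 × (0.8074 − 0.7079) + 0.693 × 0.7079 = 4.240 + 0.4906 = 4.731 mg/L.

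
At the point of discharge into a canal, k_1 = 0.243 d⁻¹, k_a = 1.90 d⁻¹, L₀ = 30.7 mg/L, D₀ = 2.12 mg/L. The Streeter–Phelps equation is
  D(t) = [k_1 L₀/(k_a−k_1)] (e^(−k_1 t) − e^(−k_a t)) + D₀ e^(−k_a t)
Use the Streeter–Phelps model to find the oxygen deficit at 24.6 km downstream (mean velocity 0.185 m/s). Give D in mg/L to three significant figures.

D ≈ 2.97 mg/L

Travel time t = x/v = 24.6 km / (0.185 m/s) = 24600 m / 0.185 m/s = 133000 s = 1.539 d.
k_1 L₀/(k_a−k_1) = 0.243×30.7/(1.90−0.243) = 7.460/1.657 = 4.502 mg/L.
e^(−k_1 t) = e^(−0.243×1.539) = 0.6880; e^(−k_a t) = e^(−1.90×1.539) = 0.05371.
D = 4.502 × (0.6880 − 0.05371) + 2.12 × 0.05371 = 2.856 + 0.1139 = 2.969 mg/L.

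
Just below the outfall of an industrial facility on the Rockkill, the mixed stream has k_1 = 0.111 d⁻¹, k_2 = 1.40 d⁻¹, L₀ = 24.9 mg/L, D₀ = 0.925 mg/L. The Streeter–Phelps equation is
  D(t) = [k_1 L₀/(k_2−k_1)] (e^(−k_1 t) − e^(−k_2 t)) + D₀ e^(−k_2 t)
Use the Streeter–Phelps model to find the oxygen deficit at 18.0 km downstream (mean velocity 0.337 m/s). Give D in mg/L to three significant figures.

D ≈ 1.49 mg/L

Travel time t = x/v = 18.0 km / (0.337 m/s) = 18000 m / 0.337 m/s = 53410 s = 0.6182 d.
k_1 L₀/(k_2−k_1) = 0.111×24.9/(1.40−0.111) = 2.764/1.289 = 2.144 mg/L.
e^(−k_1 t) = e^(−0.111×0.6182) = 0.9337; e^(−k_2 t) = e^(−1.40×0.6182) = 0.4208.
D = 2.144 × (0.9337 − 0.4208) + 0.925 × 0.4208 = 1.100 + 0.3893 = 1.489 mg/L.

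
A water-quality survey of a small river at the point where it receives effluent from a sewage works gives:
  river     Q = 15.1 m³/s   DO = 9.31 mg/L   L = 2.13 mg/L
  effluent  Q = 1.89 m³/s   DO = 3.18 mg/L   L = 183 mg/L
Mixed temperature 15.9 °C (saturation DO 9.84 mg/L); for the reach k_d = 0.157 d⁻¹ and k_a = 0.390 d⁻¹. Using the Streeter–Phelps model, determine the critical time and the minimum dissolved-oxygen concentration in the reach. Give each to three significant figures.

Mixed DO = (15.1×9.31 + 1.89×3.18)/(15.1+1.89) = 146.6/16.99 = 8.628 mg/L.
Mixed L₀ = (15.1×2.13 + 1.89×183)/(16.99) = 378.0/16.99 = 22.25 mg/L.
Initial deficit D₀ = C_s − DO₀ = 9.84 − 8.628 = 1.212 mg/L.
t_c = (1/0.2330) ln[(0.390/0.157)(1 − 1.212×0.2330/(0.157×22.25))] = 4.292 × ln(2.283) = 3.543 d.
D_c = (0.157/0.390) × 22.25 × e^(−0.157×3.543) = 0.4026 × 22.25 × 0.5733 = 5.135 mg/L.
Minimum DO = 9.84 − 5.135 = 4.705 mg/L.

t_c ≈ 3.54 d; minimum DO ≈ 4.70 mg/L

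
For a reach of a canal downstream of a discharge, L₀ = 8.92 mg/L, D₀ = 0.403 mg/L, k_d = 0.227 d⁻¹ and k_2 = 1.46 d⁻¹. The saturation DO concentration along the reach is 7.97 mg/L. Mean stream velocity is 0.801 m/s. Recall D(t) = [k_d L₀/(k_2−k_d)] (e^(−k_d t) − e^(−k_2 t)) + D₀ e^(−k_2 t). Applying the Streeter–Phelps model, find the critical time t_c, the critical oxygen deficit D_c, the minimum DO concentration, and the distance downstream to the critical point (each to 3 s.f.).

t_c ≈ 1.28 d; D_c ≈ 1.04 mg/L; min DO ≈ 6.93 mg/L; x_c ≈ 88.7 km

At the critical point dD/dt = 0, so k_d L₀ e^(−k_d t) = k_2 D. Substituting D(t) from the Streeter–Phelps equation and solving for t gives
t_c = ln[(k_2/k_d)(1 − D₀(k_2−k_d)/(k_d L₀))] / (k_2−k_d).
Here k_2−k_d = 1.233 d⁻¹ and 1 − D₀(k_2−k_d)/(k_d L₀) = 1 − 0.403×1.233/(0.227×8.92) = 0.7546, so
t_c = ln(6.432 × 0.7546) / 1.233 = 1.580 / 1.233 = 1.281 d.
D_c = (k_d/k_2) L₀ e^(−k_d t_c) = (0.227/1.46) × 8.92 × e^(−0.227×1.281) = 0.1555 × 8.92 × 0.7476 = 1.037 mg/L.
Minimum DO = C_s − D_c = 7.97 − 1.037 = 6.933 mg/L.
x_c = v t_c = 0.801 m/s × 1.281 d × 86400 s/d = 88660 m ≈ 88.7 km.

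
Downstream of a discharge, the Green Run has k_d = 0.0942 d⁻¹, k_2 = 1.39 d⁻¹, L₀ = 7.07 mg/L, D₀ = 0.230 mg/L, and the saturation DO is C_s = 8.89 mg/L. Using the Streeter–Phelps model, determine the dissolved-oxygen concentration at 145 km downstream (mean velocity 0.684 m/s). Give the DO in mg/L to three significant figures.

DO ≈ 8.49 mg/L

Travel time t = x/v = 145 km / (0.684 m/s) = 145000 m / 0.684 m/s = 212000 s = 2.454 d.
k_d L₀/(k_2−k_d) = 0.0942×7.07/(1.39−0.0942) = 0.6660/1.296 = 0.5140 mg/L.
e^(−k_d t) = e^(−0.0942×2.454) = 0.7936; e^(−k_2 t) = e^(−1.39×2.454) = 0.03303.
D = 0.5140 × (0.7936 − 0.03303) + 0.230 × 0.03303 = 0.3909 + 0.007596 = 0.3985 mg/L.
DO = C_s − D = 8.89 − 0.3985 = 8.491 mg/L.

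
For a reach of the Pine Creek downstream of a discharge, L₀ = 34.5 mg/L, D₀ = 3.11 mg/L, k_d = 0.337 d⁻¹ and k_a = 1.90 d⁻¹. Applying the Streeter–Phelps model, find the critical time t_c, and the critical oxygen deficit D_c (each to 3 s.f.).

t_c ≈ 0.760 d; D_c ≈ 4.74 mg/L

With k_a/k_d = 5.638 and 1 − D₀(k_a−k_d)/(k_d L₀) = 0.5819,
t_c = ln(5.638 × 0.5819) / (1.90 − 0.337) = ln(3.281) / 1.563 = 1.188/1.563 = 0.7601 d.
L(t_c) = L₀ e^(−k_d t_c) = 34.5 × 0.7740 = 26.70 mg/L, and at the critical point k_a D_c = k_d L, so D_c = (0.337/1.90) × 26.70 = 4.736 mg/L.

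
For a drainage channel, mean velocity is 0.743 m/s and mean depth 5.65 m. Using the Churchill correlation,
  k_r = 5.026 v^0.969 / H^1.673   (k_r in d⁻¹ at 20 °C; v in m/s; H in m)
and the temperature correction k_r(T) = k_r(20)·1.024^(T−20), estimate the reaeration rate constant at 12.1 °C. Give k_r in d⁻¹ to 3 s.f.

k_r(20) = 5.026 × 0.743^0.969 / 5.65^1.673 = 5.026 × 0.7499 / 18.12 = 0.2080 d⁻¹.
k_r(12.1) = 0.2080 × 1.024^(12.1−20) = 0.2080 × 0.8291 = 0.1725 d⁻¹.

k_r ≈ 0.172 d⁻¹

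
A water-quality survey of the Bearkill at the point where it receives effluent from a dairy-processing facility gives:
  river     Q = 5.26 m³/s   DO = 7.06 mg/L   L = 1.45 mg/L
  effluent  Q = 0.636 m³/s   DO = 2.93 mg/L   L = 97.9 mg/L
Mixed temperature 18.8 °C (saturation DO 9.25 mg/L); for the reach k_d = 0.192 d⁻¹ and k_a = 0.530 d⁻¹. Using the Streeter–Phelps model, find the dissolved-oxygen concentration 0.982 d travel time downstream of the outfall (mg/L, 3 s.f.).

DO ≈ 6.11 mg/L

Mixed DO = (5.26×7.06 + 0.636×2.93)/(5.26+0.636) = 39.00/5.896 = 6.614 mg/L.
Mixed L₀ = (5.26×1.45 + 0.636×97.9)/(5.896) = 69.89/5.896 = 11.85 mg/L.
Initial deficit D₀ = C_s − DO₀ = 9.25 − 6.614 = 2.636 mg/L.
D(0.982) = [0.192×11.85/(0.530−0.192)](e^(−0.192×0.982) − e^(−0.530×0.982)) + 2.636 e^(−0.530×0.982)
= 6.734 × (0.8282 − 0.5942) + 2.636 × 0.5942 = 3.141 mg/L.
DO = 9.25 − 3.141 = 6.109 mg/L.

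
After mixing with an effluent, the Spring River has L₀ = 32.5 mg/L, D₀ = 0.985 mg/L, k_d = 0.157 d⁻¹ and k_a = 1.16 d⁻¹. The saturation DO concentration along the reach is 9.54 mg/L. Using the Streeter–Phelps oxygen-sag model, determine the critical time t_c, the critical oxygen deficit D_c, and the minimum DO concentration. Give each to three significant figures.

t_c ≈ 1.78 d; D_c ≈ 3.33 mg/L; min DO ≈ 6.21 mg/L

t_c = [1/(k_a−k_d)] ln[(k_a/k_d)(1 − D₀(k_a−k_d)/(k_d L₀))]
= [1/(1.16−0.157)] ln[(1.16/0.157)(1 − 0.985×1.003/(0.157×32.5))]
= (1/1.003) ln[7.389 × 0.8064] = 0.9970 × ln(5.958) = 0.9970 × 1.785 = 1.779 d.
D_c = (k_d/k_a) L₀ e^(−k_d t_c) = (0.157/1.16) × 32.5 × e^(−0.157×1.779) = 0.1353 × 32.5 × 0.7563 = 3.327 mg/L.
Minimum DO = C_s − D_c = 9.54 − 3.327 = 6.213 mg/L.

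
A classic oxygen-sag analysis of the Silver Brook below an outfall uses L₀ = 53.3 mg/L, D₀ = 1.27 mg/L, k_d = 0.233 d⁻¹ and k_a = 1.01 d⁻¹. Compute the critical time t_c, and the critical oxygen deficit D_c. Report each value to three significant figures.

At the critical point dD/dt = 0, so k_d L₀ e^(−k_d t) = k_a D. Substituting D(t) from the Streeter–Phelps equation and solving for t gives
t_c = ln[(k_a/k_d)(1 − D₀(k_a−k_d)/(k_d L₀))] / (k_a−k_d).
Here k_a−k_d = 0.7770 d⁻¹ and 1 − D₀(k_a−k_d)/(k_d L₀) = 1 − 1.27×0.7770/(0.233×53.3) = 0.9205, so
t_c = ln(4.335 × 0.9205) / 0.7770 = 1.384 / 0.7770 = 1.781 d.
D_c = (k_d/k_a) L₀ e^(−k_d t_c) = (0.233/1.01) × 53.3 × e^(−0.233×1.781) = 0.2307 × 53.3 × 0.6604 = 8.120 mg/L.

t_c ≈ 1.78 d; D_c ≈ 8.12 mg/L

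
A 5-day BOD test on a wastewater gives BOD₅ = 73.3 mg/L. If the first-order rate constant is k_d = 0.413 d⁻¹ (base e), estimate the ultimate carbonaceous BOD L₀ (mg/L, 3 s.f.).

L₀ ≈ 83.9 mg/L

BOD₅ = L₀(1 − e^(−5k_d)) ⇒ L₀ = BOD₅ / (1 − e^(−5×0.413))
= 73.3 / (1 − 0.1268) = 73.3 / 0.8732 = 83.95 mg/L.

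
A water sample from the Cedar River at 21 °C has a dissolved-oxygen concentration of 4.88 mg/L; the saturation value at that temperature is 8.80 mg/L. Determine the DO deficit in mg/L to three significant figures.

D = C_s − C = 8.80 − 4.88 = 3.92 mg/L.

D ≈ 3.92 mg/L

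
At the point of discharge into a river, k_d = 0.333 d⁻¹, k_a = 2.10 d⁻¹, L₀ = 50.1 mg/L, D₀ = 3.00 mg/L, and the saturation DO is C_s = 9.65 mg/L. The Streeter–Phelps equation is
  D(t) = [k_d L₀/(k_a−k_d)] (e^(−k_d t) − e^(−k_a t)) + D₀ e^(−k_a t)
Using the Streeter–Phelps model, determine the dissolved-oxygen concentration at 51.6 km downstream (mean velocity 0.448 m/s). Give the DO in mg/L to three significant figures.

DO ≈ 3.98 mg/L

Travel time t = x/v = 51.6 km / (0.448 m/s) = 51600 m / 0.448 m/s = 115200 s = 1.333 d.
k_d L₀/(k_a−k_d) = 0.333×50.1/(2.10−0.333) = 16.68/1.767 = 9.442 mg/L.
e^(−k_d t) = e^(−0.333×1.333) = 0.6415; e^(−k_a t) = e^(−2.10×1.333) = 0.06084.
D = 9.442 × (0.6415 − 0.06084) + 3.00 × 0.06084 = 5.483 + 0.1825 = 5.665 mg/L.
DO = C_s − D = 9.65 − 5.665 = 3.985 mg/L.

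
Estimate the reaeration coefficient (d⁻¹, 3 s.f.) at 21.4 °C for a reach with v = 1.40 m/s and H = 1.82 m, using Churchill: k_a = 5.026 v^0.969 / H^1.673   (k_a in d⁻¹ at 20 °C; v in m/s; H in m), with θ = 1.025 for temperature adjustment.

k_a ≈ 2.65 d⁻¹

k_a(20) = 5.026 × 1.40^0.969 / 1.82^1.673 = 5.026 × 1.385 / 2.723 = 2.557 d⁻¹.
k_a(21.4) = 2.557 × 1.025^(21.4−20) = 2.557 × 1.035 = 2.647 d⁻¹.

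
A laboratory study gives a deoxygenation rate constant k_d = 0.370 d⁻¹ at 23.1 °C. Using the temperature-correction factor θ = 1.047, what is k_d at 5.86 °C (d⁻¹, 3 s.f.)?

k_d ≈ 0.168 d⁻¹

k_d(T₂) = k_d(T₁) · θ^(T₂−T₁) = 0.370 × 1.047^(5.86−23.1)
= 0.370 × 1.047^-17.2 = 0.370 × 0.4530 = 0.1676 d⁻¹.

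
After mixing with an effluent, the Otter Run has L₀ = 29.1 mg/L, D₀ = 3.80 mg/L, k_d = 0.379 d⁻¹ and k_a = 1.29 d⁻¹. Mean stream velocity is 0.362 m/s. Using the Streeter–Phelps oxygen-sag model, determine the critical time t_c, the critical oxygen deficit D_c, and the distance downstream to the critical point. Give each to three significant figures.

t_c ≈ 0.931 d; D_c ≈ 6.01 mg/L; x_c ≈ 29.1 km

t_c = [1/(k_a−k_d)] ln[(k_a/k_d)(1 − D₀(k_a−k_d)/(k_d L₀))]
= [1/(1.29−0.379)] ln[(1.29/0.379)(1 − 3.80×0.9110/(0.379×29.1))]
= (1/0.9110) ln[3.404 × 0.6861] = 1.098 × ln(2.335) = 1.098 × 0.8482 = 0.9310 d.
L(t_c) = L₀ e^(−k_d t_c) = 29.1 × 0.7027 = 20.45 mg/L, and at the critical point k_a D_c = k_d L, so D_c = (0.379/1.29) × 20.45 = 6.008 mg/L.
x_c = v t_c = 0.362 m/s × 0.9310 d × 86400 s/d = 29120 m ≈ 29.1 km.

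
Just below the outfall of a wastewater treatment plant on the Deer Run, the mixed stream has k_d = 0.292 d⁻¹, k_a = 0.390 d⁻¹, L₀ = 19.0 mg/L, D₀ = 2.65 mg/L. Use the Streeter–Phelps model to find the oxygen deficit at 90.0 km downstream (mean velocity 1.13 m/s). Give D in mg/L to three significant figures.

D ≈ 5.59 mg/L

Travel time t = x/v = 90.0 km / (1.13 m/s) = 90000 m / 1.13 m/s = 79650 s = 0.9218 d.
k_d L₀/(k_a−k_d) = 0.292×19.0/(0.390−0.292) = 5.548/0.09800 = 56.61 mg/L.
e^(−k_d t) = e^(−0.292×0.9218) = 0.7640; e^(−k_a t) = e^(−0.390×0.9218) = 0.6980.
D = 56.61 × (0.7640 − 0.6980) + 2.65 × 0.6980 = 3.736 + 1.850 = 5.586 mg/L.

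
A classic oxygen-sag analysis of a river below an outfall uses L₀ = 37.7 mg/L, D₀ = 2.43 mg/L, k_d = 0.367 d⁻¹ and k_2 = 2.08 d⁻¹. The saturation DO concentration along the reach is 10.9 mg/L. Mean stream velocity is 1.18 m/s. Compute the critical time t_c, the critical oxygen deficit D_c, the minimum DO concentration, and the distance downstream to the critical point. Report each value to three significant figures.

t_c ≈ 0.804 d; D_c ≈ 4.95 mg/L; min DO ≈ 5.95 mg/L; x_c ≈ 81.9 km

With k_2/k_d = 5.668 and 1 − D₀(k_2−k_d)/(k_d L₀) = 0.6991,
t_c = ln(5.668 × 0.6991) / (2.08 − 0.367) = ln(3.962) / 1.713 = 1.377/1.713 = 0.8038 d.
D_c = (k_d/k_2) L₀ e^(−k_d t_c) = (0.367/2.08) × 37.7 × e^(−0.367×0.8038) = 0.1764 × 37.7 × 0.7445 = 4.953 mg/L.
Minimum DO = C_s − D_c = 10.9 − 4.953 = 5.947 mg/L.
x_c = v t_c = 1.18 m/s × 0.8038 d × 86400 s/d = 81950 m ≈ 81.9 km.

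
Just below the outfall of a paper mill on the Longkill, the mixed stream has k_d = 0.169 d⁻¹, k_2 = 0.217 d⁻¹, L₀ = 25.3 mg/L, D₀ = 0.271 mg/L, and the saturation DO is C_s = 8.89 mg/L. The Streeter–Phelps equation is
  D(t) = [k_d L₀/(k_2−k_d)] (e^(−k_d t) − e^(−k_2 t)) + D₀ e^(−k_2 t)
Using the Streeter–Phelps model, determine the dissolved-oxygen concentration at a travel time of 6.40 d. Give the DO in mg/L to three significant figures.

k_d L₀/(k_2−k_d) = 0.169×25.3/(0.217−0.169) = 4.276/0.04800 = 89.08 mg/L.
e^(−k_d t) = e^(−0.169×6.400) = 0.3391; e^(−k_2 t) = e^(−0.217×6.400) = 0.2494.
D = 89.08 × (0.3391 − 0.2494) + 0.271 × 0.2494 = 7.988 + 0.06758 = 8.056 mg/L.
DO = C_s − D = 8.89 − 8.056 = 0.8341 mg/L.

DO ≈ 0.834 mg/L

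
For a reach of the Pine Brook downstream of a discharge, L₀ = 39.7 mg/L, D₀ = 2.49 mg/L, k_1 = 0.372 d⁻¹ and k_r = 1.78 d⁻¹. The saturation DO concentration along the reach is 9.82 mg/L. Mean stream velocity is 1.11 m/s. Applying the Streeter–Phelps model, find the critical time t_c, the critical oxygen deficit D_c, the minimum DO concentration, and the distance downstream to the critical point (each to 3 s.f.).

At the critical point dD/dt = 0, so k_1 L₀ e^(−k_1 t) = k_r D. Substituting D(t) from the Streeter–Phelps equation and solving for t gives
t_c = ln[(k_r/k_1)(1 − D₀(k_r−k_1)/(k_1 L₀))] / (k_r−k_1).
Here k_r−k_1 = 1.408 d⁻¹ and 1 − D₀(k_r−k_1)/(k_1 L₀) = 1 − 2.49×1.408/(0.372×39.7) = 0.7626, so
t_c = ln(4.785 × 0.7626) / 1.408 = 1.294 / 1.408 = 0.9194 d.
L(t_c) = L₀ e^(−k_1 t_c) = 39.7 × 0.7103 = 28.20 mg/L, and at the critical point k_r D_c = k_1 L, so D_c = (0.372/1.78) × 28.20 = 5.894 mg/L.
Minimum DO = C_s − D_c = 9.82 − 5.894 = 3.926 mg/L.
x_c = v t_c = 1.11 m/s × 0.9194 d × 86400 s/d = 88170 m ≈ 88.2 km.

t_c ≈ 0.919 d; D_c ≈ 5.89 mg/L; min DO ≈ 3.93 mg/L; x_c ≈ 88.2 km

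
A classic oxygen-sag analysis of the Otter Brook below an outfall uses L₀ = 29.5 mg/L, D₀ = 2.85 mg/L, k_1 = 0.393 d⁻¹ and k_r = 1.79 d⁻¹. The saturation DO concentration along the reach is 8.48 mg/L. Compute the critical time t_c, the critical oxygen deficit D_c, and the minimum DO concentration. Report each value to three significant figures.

t_c ≈ 0.784 d; D_c ≈ 4.76 mg/L; min DO ≈ 3.72 mg/L

t_c = [1/(k_r−k_1)] ln[(k_r/k_1)(1 − D₀(k_r−k_1)/(k_1 L₀))]
= [1/(1.79−0.393)] ln[(1.79/0.393)(1 − 2.85×1.397/(0.393×29.5))]
= (1/1.397) ln[4.555 × 0.6566] = 0.7158 × ln(2.991) = 0.7158 × 1.095 = 0.7841 d.
D_c = (k_1/k_r) L₀ e^(−k_1 t_c) = (0.393/1.79) × 29.5 × e^(−0.393×0.7841) = 0.2196 × 29.5 × 0.7348 = 4.759 mg/L.
Minimum DO = C_s − D_c = 8.48 − 4.759 = 3.721 mg/L.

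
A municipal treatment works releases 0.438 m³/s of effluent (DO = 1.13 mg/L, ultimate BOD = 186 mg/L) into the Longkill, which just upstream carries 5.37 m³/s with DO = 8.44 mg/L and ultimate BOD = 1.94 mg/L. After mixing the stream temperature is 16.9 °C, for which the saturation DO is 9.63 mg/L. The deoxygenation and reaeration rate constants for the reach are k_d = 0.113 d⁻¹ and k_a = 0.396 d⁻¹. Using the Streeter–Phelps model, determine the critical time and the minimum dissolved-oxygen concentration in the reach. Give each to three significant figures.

Mixed DO = (5.37×8.44 + 0.438×1.13)/(5.37+0.438) = 45.82/5.808 = 7.889 mg/L.
Mixed L₀ = (5.37×1.94 + 0.438×186)/(5.808) = 91.89/5.808 = 15.82 mg/L.
Initial deficit D₀ = C_s − DO₀ = 9.63 − 7.889 = 1.741 mg/L.
t_c = (1/0.2830) ln[(0.396/0.113)(1 − 1.741×0.2830/(0.113×15.82))] = 3.534 × ln(2.538) = 3.292 d.
D_c = (0.113/0.396) × 15.82 × e^(−0.113×3.292) = 0.2854 × 15.82 × 0.6894 = 3.112 mg/L.
Minimum DO = 9.63 − 3.112 = 6.518 mg/L.

t_c ≈ 3.29 d; minimum DO ≈ 6.52 mg/L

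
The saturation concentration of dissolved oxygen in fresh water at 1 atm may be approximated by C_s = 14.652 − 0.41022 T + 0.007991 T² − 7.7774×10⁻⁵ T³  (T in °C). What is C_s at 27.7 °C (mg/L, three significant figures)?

C_s = 14.652 − 0.41022×27.7 + 0.007991×27.7² − 7.7774×10⁻⁵×27.7³ = 7.767 mg/L.

C_s ≈ 7.77 mg/L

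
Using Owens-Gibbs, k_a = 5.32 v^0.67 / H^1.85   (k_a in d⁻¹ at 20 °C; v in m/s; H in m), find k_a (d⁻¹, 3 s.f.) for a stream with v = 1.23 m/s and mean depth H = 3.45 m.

k_a = 5.32 × 1.23^0.67 / 3.45^1.85 = 5.32 × 1.149 / 9.885 = 0.6183 d⁻¹.

k_a ≈ 0.618 d⁻¹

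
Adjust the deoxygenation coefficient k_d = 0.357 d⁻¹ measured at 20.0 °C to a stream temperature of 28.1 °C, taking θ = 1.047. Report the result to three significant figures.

k_d(T₂) = k_d(T₁) · θ^(T₂−T₁) = 0.357 × 1.047^(28.1−20.0)
= 0.357 × 1.047^8.10 = 0.357 × 1.451 = 0.5179 d⁻¹.

k_d ≈ 0.518 d⁻¹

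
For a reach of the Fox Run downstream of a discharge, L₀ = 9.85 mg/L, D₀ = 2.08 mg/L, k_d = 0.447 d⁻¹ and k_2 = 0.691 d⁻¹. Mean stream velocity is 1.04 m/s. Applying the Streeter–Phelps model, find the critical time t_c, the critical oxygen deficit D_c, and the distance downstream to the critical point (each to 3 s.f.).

t_c ≈ 1.28 d; D_c ≈ 3.59 mg/L; x_c ≈ 115 km

With k_2/k_d = 1.546 and 1 − D₀(k_2−k_d)/(k_d L₀) = 0.8847,
t_c = ln(1.546 × 0.8847) / (0.691 − 0.447) = ln(1.368) / 0.2440 = 0.3131/0.2440 = 1.283 d.
L(t_c) = L₀ e^(−k_d t_c) = 9.85 × 0.5635 = 5.550 mg/L, and at the critical point k_2 D_c = k_d L, so D_c = (0.447/0.691) × 5.550 = 3.590 mg/L.
x_c = v t_c = 1.04 m/s × 1.283 d × 86400 s/d = 115300 m ≈ 115 km.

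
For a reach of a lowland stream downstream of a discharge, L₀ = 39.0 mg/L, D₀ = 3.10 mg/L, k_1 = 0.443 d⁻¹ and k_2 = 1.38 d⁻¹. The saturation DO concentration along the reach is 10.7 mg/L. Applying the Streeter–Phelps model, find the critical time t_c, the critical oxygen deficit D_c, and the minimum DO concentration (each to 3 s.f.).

t_c ≈ 1.02 d; D_c ≈ 7.98 mg/L; min DO ≈ 2.72 mg/L

At the critical point dD/dt = 0, so k_1 L₀ e^(−k_1 t) = k_2 D. Substituting D(t) from the Streeter–Phelps equation and solving for t gives
t_c = ln[(k_2/k_1)(1 − D₀(k_2−k_1)/(k_1 L₀))] / (k_2−k_1).
Here k_2−k_1 = 0.9370 d⁻¹ and 1 − D₀(k_2−k_1)/(k_1 L₀) = 1 − 3.10×0.9370/(0.443×39.0) = 0.8319, so
t_c = ln(3.115 × 0.8319) / 0.9370 = 0.9522 / 0.9370 = 1.016 d.
L(t_c) = L₀ e^(−k_1 t_c) = 39.0 × 0.6375 = 24.86 mg/L, and at the critical point k_2 D_c = k_1 L, so D_c = (0.443/1.38) × 24.86 = 7.981 mg/L.
Minimum DO = C_s − D_c = 10.7 − 7.981 = 2.719 mg/L.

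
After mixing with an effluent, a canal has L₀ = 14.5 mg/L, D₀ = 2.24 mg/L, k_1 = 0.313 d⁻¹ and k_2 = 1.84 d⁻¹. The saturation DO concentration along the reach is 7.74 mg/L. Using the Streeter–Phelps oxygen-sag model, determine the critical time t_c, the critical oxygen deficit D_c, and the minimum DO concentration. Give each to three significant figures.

With k_2/k_1 = 5.879 and 1 − D₀(k_2−k_1)/(k_1 L₀) = 0.2463,
t_c = ln(5.879 × 0.2463) / (1.84 − 0.313) = ln(1.448) / 1.527 = 0.3703/1.527 = 0.2425 d.
D_c = (k_1/k_2) L₀ e^(−k_1 t_c) = (0.313/1.84) × 14.5 × e^(−0.313×0.2425) = 0.1701 × 14.5 × 0.9269 = 2.286 mg/L.
Minimum DO = C_s − D_c = 7.74 − 2.286 = 5.454 mg/L.

t_c ≈ 0.242 d; D_c ≈ 2.29 mg/L; min DO ≈ 5.45 mg/L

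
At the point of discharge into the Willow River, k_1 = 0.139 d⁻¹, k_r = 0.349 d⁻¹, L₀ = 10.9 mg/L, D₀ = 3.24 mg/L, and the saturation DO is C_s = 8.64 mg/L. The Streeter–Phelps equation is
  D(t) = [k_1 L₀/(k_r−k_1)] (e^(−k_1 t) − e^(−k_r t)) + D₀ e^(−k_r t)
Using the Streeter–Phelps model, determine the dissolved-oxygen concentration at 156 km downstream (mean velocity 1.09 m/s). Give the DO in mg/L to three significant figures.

DO ≈ 5.14 mg/L

Travel time t = x/v = 156 km / (1.09 m/s) = 156000 m / 1.09 m/s = 143100 s = 1.656 d.
k_1 L₀/(k_r−k_1) = 0.139×10.9/(0.349−0.139) = 1.515/0.2100 = 7.215 mg/L.
e^(−k_1 t) = e^(−0.139×1.656) = 0.7943; e^(−k_r t) = e^(−0.349×1.656) = 0.5610.
D = 7.215 × (0.7943 − 0.5610) + 3.24 × 0.5610 = 1.684 + 1.818 = 3.501 mg/L.
DO = C_s − D = 8.64 − 3.501 = 5.139 mg/L.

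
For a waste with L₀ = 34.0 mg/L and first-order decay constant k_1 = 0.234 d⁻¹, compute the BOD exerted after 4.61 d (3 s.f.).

y ≈ 22.4 mg/L

y_t = L₀(1 − e^(−k_1 t)) = 34.0 × (1 − e^(−0.234×4.61))
= 34.0 × (1 − 0.3400) = 34.0 × 0.6600 = 22.44 mg/L.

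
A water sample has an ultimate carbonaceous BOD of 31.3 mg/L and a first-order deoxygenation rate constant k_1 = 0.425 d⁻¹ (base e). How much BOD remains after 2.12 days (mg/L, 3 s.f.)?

L ≈ 12.7 mg/L

L_t = L₀ e^(−k_1 t) = 31.3 × e^(−0.425×2.12) = 31.3 × 0.4062 = 12.71 mg/L.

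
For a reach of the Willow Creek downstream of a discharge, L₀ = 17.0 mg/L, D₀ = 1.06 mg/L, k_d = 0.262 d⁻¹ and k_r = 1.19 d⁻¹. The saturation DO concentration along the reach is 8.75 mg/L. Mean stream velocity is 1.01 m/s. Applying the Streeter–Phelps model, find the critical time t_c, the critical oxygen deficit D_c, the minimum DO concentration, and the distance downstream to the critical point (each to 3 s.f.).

t_c = [1/(k_r−k_d)] ln[(k_r/k_d)(1 − D₀(k_r−k_d)/(k_d L₀))]
= [1/(1.19−0.262)] ln[(1.19/0.262)(1 − 1.06×0.9280/(0.262×17.0))]
= (1/0.9280) ln[4.542 × 0.7791] = 1.078 × ln(3.539) = 1.078 × 1.264 = 1.362 d.
L(t_c) = L₀ e^(−k_d t_c) = 17.0 × 0.6999 = 11.90 mg/L, and at the critical point k_r D_c = k_d L, so D_c = (0.262/1.19) × 11.90 = 2.620 mg/L.
Minimum DO = C_s − D_c = 8.75 − 2.620 = 6.130 mg/L.
x_c = v t_c = 1.01 m/s × 1.362 d × 86400 s/d = 118800 m ≈ 119 km.

t_c ≈ 1.36 d; D_c ≈ 2.62 mg/L; min DO ≈ 6.13 mg/L; x_c ≈ 119 km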